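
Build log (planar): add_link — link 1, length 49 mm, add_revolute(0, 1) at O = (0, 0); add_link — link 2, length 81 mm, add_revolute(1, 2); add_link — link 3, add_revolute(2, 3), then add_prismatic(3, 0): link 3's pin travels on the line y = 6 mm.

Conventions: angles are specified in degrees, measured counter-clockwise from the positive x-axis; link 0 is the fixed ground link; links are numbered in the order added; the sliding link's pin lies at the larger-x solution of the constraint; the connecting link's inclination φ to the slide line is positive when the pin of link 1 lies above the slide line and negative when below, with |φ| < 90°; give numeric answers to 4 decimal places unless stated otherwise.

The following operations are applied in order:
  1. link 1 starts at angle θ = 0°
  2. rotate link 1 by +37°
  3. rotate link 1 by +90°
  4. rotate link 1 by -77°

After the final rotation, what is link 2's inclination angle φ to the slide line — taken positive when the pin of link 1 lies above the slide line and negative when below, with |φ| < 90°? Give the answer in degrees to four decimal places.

geometry: r = 49 mm, L = 81 mm, e = 6 mm; θ starts at 0°
rotate link 1 by +37°: θ ← 0° +37° = 37°
rotate link 1 by +90°: θ ← 37° +90° = 127°
rotate link 1 by -77°: θ ← 127° -77° = 50°
h = r sin θ − e = 37.536178 − 6 = 31.536178
sin φ = h / L = 31.536178 / 81 = 0.38933553
φ = arcsin(0.38933553) = 22.913160°

22.9132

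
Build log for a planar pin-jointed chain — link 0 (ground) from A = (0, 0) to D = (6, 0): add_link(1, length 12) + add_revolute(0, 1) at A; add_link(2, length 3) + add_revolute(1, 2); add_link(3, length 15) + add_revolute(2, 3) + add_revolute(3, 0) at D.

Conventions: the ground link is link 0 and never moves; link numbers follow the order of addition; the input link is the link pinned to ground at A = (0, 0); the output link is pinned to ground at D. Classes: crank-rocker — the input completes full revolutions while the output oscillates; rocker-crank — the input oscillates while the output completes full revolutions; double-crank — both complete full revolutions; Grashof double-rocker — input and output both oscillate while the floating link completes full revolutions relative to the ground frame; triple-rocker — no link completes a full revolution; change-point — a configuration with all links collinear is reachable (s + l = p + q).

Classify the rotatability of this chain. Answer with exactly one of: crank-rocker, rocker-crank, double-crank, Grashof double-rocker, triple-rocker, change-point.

lengths: ground=6, input=12, coupler=3, output=15
sorted: s=3 (shortest), l=15 (longest), p+q=18
s + l = 18 vs p + q = 18
s + l = p + q → change-point (collinear configuration reachable)

change-point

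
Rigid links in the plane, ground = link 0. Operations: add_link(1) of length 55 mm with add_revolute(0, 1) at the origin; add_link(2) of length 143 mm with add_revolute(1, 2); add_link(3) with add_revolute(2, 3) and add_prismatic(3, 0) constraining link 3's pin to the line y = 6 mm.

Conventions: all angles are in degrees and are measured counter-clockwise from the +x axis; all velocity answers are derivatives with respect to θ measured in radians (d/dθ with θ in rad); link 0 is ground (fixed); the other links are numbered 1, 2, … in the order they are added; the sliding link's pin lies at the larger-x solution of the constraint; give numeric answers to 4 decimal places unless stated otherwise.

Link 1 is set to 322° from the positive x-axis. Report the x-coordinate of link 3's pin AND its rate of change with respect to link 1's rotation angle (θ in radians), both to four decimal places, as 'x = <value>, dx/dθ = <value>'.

geometry: r = 55 mm, L = 143 mm, e = 6 mm
crank pin P = (r cos θ, r sin θ) = (43.340591, -33.861381)
h = r sin θ − e = -33.861381 − 6 = -39.861381
x = r cos θ + √(L² − h²) = 43.340591 + 137.331971 = 180.672563
dx/dθ = −r sin θ − h·r cos θ/√(L² − h²) (θ in radians; h = -39.861381) = 46.441233

x = 180.6726, dx/dθ = 46.4412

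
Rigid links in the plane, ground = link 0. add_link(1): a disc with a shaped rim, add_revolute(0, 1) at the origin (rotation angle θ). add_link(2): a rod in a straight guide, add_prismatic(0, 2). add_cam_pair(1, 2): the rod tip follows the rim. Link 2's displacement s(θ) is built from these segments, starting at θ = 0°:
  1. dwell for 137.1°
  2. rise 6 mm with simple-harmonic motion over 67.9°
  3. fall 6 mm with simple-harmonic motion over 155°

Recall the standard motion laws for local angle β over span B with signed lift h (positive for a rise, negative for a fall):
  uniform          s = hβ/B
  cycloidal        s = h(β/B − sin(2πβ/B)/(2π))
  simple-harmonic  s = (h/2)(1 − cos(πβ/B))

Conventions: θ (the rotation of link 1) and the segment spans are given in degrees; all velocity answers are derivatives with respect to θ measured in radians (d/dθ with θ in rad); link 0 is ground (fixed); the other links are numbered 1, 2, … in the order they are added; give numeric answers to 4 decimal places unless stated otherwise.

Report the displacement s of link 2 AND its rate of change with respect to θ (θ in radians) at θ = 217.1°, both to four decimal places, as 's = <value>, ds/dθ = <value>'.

segment 1 (0° to 137.1°, dwell): s unchanged at 0.0000
segment 2 (137.1° to 205°, simple-harmonic, h = 6) is passed completely: s = 0.0000 + (6) = 6.0000
θ = 217.1° falls in segment 3 (205° to 360°, simple-harmonic, h = -6): β = 217.1 − 205 = 12.1°, B = 155°; Δs = -6/2·(1 − cos(π·0.0781)) = -0.0898; s = 6.0000 − 0.0898 = 5.9102
velocity in seg [205°–360°] (simple-harmonic), θ in radians: β = 12.1° = 0.2112 rad, B = 155° = 2.7053 rad; ds/dθ = (πh/(2B)) sin(πβ/B) = (π·(-6)/(2·2.7053)) sin(π·0.0781) = -0.845869 mm/rad

s = 5.9102, ds/dθ = -0.8459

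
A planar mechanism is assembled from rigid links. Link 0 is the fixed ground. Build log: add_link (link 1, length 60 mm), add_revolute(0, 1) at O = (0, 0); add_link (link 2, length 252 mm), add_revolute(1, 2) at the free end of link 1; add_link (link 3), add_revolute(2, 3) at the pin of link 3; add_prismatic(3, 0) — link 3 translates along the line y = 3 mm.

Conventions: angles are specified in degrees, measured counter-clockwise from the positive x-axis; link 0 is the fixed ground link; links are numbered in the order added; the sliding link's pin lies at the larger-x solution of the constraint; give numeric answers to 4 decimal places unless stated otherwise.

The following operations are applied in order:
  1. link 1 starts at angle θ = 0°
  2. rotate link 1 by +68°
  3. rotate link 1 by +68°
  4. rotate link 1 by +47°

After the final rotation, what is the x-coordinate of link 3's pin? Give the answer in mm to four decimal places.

geometry: r = 60 mm, L = 252 mm, e = 3 mm; θ starts at 0°
rotate link 1 by +68°: θ ← 0° +68° = 68°
rotate link 1 by +68°: θ ← 68° +68° = 136°
rotate link 1 by +47°: θ ← 136° +47° = 183°
crank pin P = (r cos θ, r sin θ) = (-59.917772, -3.140157)
h = r sin θ − e = -3.140157 − 3 = -6.140157
x = r cos θ + √(L² − h²) = -59.917772 + 251.925184 = 192.007412

192.0074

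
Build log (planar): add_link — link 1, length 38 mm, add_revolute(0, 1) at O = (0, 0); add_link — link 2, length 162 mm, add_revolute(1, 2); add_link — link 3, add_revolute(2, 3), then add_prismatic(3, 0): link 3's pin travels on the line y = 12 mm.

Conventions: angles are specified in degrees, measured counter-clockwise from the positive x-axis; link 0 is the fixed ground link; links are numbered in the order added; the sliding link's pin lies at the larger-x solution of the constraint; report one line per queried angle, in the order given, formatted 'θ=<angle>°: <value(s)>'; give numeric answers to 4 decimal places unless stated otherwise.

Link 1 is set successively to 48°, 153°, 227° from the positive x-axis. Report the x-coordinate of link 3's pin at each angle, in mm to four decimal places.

geometry: r = 38 mm, L = 162 mm, e = 12 mm
θ=48°: crank pin P = (r cos θ, r sin θ) = (25.426963, 28.239503)
θ=48°: h = r sin θ − e = 28.239503 − 12 = 16.239503
θ=48°: x = r cos θ + √(L² − h²) = 25.426963 + 161.183990 = 186.610953
θ=153°: crank pin P = (r cos θ, r sin θ) = (-33.858248, 17.251639)
θ=153°: h = r sin θ − e = 17.251639 − 12 = 5.251639
θ=153°: x = r cos θ + √(L² − h²) = -33.858248 + 161.914855 = 128.056607
θ=227°: crank pin P = (r cos θ, r sin θ) = (-25.915938, -27.791441)
θ=227°: h = r sin θ − e = -27.791441 − 12 = -39.791441
θ=227°: x = r cos θ + √(L² − h²) = -25.915938 + 157.037070 = 131.121132

θ=48°: 186.6110
θ=153°: 128.0566
θ=227°: 131.1211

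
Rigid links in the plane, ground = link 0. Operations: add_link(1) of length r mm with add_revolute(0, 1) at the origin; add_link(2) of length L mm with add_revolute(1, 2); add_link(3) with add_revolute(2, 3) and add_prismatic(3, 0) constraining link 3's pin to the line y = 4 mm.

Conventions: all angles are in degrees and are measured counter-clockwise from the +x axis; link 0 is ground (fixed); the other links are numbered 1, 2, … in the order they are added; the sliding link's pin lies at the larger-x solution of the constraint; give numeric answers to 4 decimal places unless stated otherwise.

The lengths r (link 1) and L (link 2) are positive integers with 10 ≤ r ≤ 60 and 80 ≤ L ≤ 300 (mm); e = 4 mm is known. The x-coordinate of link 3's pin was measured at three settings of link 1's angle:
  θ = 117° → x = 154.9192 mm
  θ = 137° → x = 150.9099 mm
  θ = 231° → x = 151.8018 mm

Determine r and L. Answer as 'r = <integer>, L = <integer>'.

constraint per measurement: (x − r cos θ)² + (r sin θ − e)² = L²
subtracting the θ₁ and θ₂ equations cancels the r² and L² terms:
r = (x₁² − x₂²) / (2[(x₁cos θ₁ + e sin θ₁) − (x₂cos θ₂ + e sin θ₂)]) = 14.9997 → r = 15
L² = (x₁ − r cos θ₁)² + (r sin θ₁ − e)² = 26243.9931 → L = 162.0000 → L = 162
check at θ₃=231°: x = 151.8018 (printed 151.8018) ✓

r = 15, L = 162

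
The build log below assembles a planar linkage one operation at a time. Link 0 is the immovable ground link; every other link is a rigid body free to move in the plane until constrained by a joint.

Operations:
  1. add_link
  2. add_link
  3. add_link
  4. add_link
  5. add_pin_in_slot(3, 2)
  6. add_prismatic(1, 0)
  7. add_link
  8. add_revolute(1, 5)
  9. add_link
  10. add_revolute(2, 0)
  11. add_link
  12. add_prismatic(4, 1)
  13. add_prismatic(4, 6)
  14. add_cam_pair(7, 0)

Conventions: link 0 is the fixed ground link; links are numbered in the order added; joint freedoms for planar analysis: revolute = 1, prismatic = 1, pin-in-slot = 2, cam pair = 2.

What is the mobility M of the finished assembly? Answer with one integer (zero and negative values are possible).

ground; <1,0,0>
#1 <2,0,0>
#2 <3,0,0>
#3 <4,0,0>
#4 <5,0,0>
PS:3↔2 J2 <5,0,1>
P:1↔0 J1 <5,1,1>
#5 <6,1,1>
R:1↔5 J1 <6,2,1>
#6 <7,2,1>
R:2↔0 J1 <7,3,1>
#7 <8,3,1>
P:4↔1 J1 <8,4,1>
P:4↔6 J1 <8,5,1>
C:7↔0 J2 <8,5,2>
3×7 − 2×5 − 1×2 = 9

M = 9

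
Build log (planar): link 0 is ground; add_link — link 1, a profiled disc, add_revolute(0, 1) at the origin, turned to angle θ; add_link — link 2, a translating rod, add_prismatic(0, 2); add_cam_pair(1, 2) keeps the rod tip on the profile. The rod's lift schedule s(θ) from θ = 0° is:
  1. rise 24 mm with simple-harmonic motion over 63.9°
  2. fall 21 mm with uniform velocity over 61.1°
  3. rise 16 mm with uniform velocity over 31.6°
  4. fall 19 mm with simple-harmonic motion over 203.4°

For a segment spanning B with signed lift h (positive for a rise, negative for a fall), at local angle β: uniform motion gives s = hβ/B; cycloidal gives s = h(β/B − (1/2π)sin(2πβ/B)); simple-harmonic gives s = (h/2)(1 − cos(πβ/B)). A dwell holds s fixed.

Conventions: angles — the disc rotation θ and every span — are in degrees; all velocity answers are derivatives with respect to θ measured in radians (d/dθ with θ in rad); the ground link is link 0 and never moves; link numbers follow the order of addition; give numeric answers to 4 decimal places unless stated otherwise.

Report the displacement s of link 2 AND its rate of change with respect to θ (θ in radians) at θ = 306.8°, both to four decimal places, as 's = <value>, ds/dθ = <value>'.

seg 1 [0°–63.9°] simple-harmonic, h=24: full span → s += 24 → s = 24.0000
seg 2 [63.9°–125°] uniform, h=-21: full span → s += -21 → s = 3.0000
seg 3 [125°–156.6°] uniform, h=16: full span → s += 16 → s = 19.0000
seg 4 [156.6°–360°] simple-harmonic, h=-19: θ=306.8° here. β=150.2, B=203.4. -19/2·(1 − cos(π·0.7384)) = -15.9693 → s = 3.0307
velocity in seg [156.6°–360°] (simple-harmonic), θ in radians: β = 150.2° = 2.6215 rad, B = 203.4° = 3.5500 rad; ds/dθ = (πh/(2B)) sin(πβ/B) = (π·(-19)/(2·3.5500)) sin(π·0.7384) = -6.156513 mm/rad

s = 3.0307, ds/dθ = -6.1565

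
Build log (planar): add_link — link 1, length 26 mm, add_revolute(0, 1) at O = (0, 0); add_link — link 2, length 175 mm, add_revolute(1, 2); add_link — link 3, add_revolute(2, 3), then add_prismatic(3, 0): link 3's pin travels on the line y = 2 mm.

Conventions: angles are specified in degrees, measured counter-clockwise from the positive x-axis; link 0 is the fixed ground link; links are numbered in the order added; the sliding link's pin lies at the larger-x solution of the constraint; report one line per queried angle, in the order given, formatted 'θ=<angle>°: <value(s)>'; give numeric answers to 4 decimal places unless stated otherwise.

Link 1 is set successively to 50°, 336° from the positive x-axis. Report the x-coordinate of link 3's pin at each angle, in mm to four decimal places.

geometry: r = 26 mm, L = 175 mm, e = 2 mm
θ=50°: crank pin P = (r cos θ, r sin θ) = (16.712478, 19.917156)
θ=50°: h = r sin θ − e = 19.917156 − 2 = 17.917156
θ=50°: x = r cos θ + √(L² − h²) = 16.712478 + 174.080371 = 190.792849
θ=336°: crank pin P = (r cos θ, r sin θ) = (23.752182, -10.575153)
θ=336°: h = r sin θ − e = -10.575153 − 2 = -12.575153
θ=336°: x = r cos θ + √(L² − h²) = 23.752182 + 174.547602 = 198.299784

θ=50°: 190.7928
θ=336°: 198.2998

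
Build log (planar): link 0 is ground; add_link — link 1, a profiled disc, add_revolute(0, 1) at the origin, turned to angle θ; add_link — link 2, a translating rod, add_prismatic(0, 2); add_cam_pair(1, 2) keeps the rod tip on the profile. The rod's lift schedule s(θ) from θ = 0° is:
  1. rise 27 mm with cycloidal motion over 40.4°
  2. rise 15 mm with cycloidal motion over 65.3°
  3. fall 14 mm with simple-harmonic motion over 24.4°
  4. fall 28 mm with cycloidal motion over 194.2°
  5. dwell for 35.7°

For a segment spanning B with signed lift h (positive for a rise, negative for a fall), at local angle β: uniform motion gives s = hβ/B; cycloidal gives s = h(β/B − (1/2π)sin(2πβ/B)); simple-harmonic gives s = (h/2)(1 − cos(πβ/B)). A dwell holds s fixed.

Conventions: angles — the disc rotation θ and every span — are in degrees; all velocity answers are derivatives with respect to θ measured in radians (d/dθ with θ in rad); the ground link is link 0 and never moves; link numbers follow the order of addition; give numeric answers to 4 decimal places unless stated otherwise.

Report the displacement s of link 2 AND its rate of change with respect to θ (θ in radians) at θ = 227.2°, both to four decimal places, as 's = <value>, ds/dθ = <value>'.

seg 1 [0°–40.4°] cycloidal, h=27: full span → s += 27 → s = 27.0000
seg 2 [40.4°–105.7°] cycloidal, h=15: full span → s += 15 → s = 42.0000
seg 3 [105.7°–130.1°] simple-harmonic, h=-14: full span → s += -14 → s = 28.0000
seg 4 [130.1°–324.3°] cycloidal, h=-28: θ=227.2° here. β=97.1, B=194.2. -28·(0.5000 − sin(2π·0.5000)/(2π)) = -14.0000 → s = 14.0000
velocity in seg [130.1°–324.3°] (cycloidal), θ in radians: β = 97.1° = 1.6947 rad, B = 194.2° = 3.3894 rad; ds/dθ = (h/B)(1 − cos(2πβ/B)) = ((-28)/3.3894)(1 − cos(2π·0.5000)) = -16.521955 mm/rad

s = 14.0000, ds/dθ = -16.5220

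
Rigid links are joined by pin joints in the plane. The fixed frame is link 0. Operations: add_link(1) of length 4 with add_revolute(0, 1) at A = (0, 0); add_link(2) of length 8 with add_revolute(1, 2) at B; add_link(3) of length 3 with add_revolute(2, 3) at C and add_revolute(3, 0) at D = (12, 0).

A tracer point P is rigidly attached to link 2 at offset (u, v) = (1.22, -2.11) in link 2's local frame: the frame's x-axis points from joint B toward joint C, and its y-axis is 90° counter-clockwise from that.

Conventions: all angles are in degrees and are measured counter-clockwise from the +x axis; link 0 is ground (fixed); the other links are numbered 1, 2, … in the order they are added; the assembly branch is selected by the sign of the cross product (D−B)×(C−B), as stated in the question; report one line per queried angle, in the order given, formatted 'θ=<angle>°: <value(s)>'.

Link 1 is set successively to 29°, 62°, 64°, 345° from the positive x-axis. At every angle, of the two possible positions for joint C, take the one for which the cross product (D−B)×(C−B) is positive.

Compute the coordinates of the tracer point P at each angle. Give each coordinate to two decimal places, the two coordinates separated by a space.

A=(0,0), D=(12.00,0)
θ=29°: B = A + 4.00·(cos29°, sin29°) = (3.4985, 1.9392)
θ=29°: |BD| = 8.7199
θ=29°: circle(B,8.00) ∩ circle(D,3.00): a=7.5137, h=2.7468
θ=29°:   candidates: C₊=(11.4348,2.9463) cross=23.952; C₋=(10.2131,-2.4098) cross=-23.952
θ=29°:   branch + wants cross > 0 → take C=(11.4348,2.9463) (cross=23.952)
θ=29°: ex = (C−B)/|BC| = (0.9920,0.1259); ey = (-0.1259,0.9920)
θ=29°: P = B + 1.22·ex + -2.11·ey = (4.9744,-0.0004)
θ=62°: B = A + 4.00·(cos62°, sin62°) = (1.8779, 3.5318)
θ=62°: |BD| = 10.7206
θ=62°: circle(B,8.00) ∩ circle(D,3.00): a=7.9254, h=1.0896
θ=62°:   candidates: C₊=(9.7199,1.9496) cross=11.681; C₋=(9.0019,-0.1080) cross=-11.681
θ=62°:   branch + wants cross > 0 → take C=(9.7199,1.9496) (cross=11.681)
θ=62°: ex = (C−B)/|BC| = (0.9802,-0.1978); ey = (0.1978,0.9802)
θ=62°: P = B + 1.22·ex + -2.11·ey = (2.6565,1.2222)
θ=64°: B = A + 4.00·(cos64°, sin64°) = (1.7535, 3.5952)
θ=64°: |BD| = 10.8589
θ=64°: circle(B,8.00) ∩ circle(D,3.00): a=7.9619, h=0.7794
θ=64°:   candidates: C₊=(9.5244,1.6946) cross=8.463; C₋=(9.0084,0.2237) cross=-8.463
θ=64°:   branch + wants cross > 0 → take C=(9.5244,1.6946) (cross=8.463)
θ=64°: ex = (C−B)/|BC| = (0.9714,-0.2376); ey = (0.2376,0.9714)
θ=64°: P = B + 1.22·ex + -2.11·ey = (2.4373,1.2557)
θ=345°: B = A + 4.00·(cos345°, sin345°) = (3.8637, -1.0353)
θ=345°: |BD| = 8.2019
θ=345°: circle(B,8.00) ∩ circle(D,3.00): a=7.4538, h=2.9052
θ=345°:   candidates: C₊=(10.8912,2.7876) cross=23.828; C₋=(11.6246,-2.9764) cross=-23.828
θ=345°:   branch + wants cross > 0 → take C=(10.8912,2.7876) (cross=23.828)
θ=345°: ex = (C−B)/|BC| = (0.8784,0.4779); ey = (-0.4779,0.8784)
θ=345°: P = B + 1.22·ex + -2.11·ey = (5.9437,-2.3058)

θ=29°: 4.97 -0.00
θ=62°: 2.66 1.22
θ=64°: 2.44 1.26
θ=345°: 5.94 -2.31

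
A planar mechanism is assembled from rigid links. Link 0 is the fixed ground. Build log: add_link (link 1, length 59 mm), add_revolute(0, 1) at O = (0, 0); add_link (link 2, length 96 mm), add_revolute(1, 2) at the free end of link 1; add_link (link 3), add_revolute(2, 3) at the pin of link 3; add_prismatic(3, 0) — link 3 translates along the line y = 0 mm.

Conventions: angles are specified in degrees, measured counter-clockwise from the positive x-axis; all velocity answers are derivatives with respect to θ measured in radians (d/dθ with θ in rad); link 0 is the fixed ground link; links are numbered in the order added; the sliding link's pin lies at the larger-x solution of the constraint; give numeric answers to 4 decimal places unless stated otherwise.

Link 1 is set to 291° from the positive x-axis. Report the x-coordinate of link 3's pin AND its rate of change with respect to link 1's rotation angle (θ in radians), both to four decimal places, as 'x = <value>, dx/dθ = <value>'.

geometry: r = 59 mm, L = 96 mm, e = 0 mm
crank pin P = (r cos θ, r sin θ) = (21.143709, -55.081245)
h = r sin θ − e = -55.081245 − 0 = -55.081245
x = r cos θ + √(L² − h²) = 21.143709 + 78.626054 = 99.769763
dx/dθ = −r sin θ − h·r cos θ/√(L² − h²) (θ in radians; h = -55.081245) = 69.893407

x = 99.7698, dx/dθ = 69.8934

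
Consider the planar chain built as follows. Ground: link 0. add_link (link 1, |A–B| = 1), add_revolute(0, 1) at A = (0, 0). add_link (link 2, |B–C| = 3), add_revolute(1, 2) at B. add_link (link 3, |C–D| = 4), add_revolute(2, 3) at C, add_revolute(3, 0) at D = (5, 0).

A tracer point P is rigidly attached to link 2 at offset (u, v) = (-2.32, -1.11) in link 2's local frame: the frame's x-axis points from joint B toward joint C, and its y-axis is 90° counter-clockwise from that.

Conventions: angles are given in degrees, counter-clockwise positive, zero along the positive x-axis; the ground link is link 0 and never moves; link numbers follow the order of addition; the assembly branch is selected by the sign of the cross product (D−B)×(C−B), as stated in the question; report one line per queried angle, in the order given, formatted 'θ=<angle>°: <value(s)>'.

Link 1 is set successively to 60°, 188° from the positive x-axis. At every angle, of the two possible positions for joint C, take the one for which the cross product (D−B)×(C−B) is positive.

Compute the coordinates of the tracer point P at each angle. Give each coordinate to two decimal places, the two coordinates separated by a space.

A=(0,0), D=(5.00,0)
θ=60°: B = A + 1.00·(cos60°, sin60°) = (0.5000, 0.8660)
θ=60°: |BD| = 4.5826
θ=60°: circle(B,3.00) ∩ circle(D,4.00): a=1.5275, h=2.5820
θ=60°:   candidates: C₊=(2.4880,3.1128) cross=11.832; C₋=(1.5120,-1.9581) cross=-11.832
θ=60°:   branch + wants cross > 0 → take C=(2.4880,3.1128) (cross=11.832)
θ=60°: ex = (C−B)/|BC| = (0.6627,0.7489); ey = (-0.7489,0.6627)
θ=60°: P = B + -2.32·ex + -1.11·ey = (-0.2060,-1.6070)
θ=188°: B = A + 1.00·(cos188°, sin188°) = (-0.9903, -0.1392)
θ=188°: |BD| = 5.9919
θ=188°: circle(B,3.00) ∩ circle(D,4.00): a=2.4118, h=1.7841
θ=188°:   candidates: C₊=(1.3795,1.7005) cross=10.690; C₋=(1.4623,-1.8668) cross=-10.690
θ=188°:   branch + wants cross > 0 → take C=(1.3795,1.7005) (cross=10.690)
θ=188°: ex = (C−B)/|BC| = (0.7899,0.6132); ey = (-0.6132,0.7899)
θ=188°: P = B + -2.32·ex + -1.11·ey = (-2.1422,-2.4387)

θ=60°: -0.21 -1.61
θ=188°: -2.14 -2.44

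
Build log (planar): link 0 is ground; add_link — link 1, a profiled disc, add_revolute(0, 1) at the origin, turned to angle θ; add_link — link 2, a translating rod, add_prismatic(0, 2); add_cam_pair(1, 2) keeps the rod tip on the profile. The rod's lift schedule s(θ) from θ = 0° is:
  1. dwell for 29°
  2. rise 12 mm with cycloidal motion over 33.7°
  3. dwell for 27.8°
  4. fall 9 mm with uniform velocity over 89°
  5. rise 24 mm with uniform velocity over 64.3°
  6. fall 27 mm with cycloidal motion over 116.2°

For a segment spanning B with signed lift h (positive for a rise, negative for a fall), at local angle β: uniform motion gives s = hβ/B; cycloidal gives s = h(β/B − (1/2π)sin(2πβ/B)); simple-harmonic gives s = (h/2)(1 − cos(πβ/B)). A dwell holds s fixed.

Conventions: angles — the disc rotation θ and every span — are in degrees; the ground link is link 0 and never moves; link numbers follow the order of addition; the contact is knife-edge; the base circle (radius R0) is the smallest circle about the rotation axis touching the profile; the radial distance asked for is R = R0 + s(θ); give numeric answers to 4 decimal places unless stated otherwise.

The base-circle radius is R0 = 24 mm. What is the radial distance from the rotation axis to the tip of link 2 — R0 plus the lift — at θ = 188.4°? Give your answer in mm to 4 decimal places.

seg 1 [0°–29°] dwell: s stays 0.0000
seg 2 [29°–62.7°] cycloidal, h=12: full span → s += 12 → s = 12.0000
seg 3 [62.7°–90.5°] dwell: s stays 12.0000
seg 4 [90.5°–179.5°] uniform, h=-9: full span → s += -9 → s = 3.0000
seg 5 [179.5°–243.8°] uniform, h=24: θ=188.4° here. β=8.9, B=64.3. 24·8.9/64.3 = 3.3219 → s = 6.3219
R = R0 + s = 24 + 6.3219 = 30.3219

30.3219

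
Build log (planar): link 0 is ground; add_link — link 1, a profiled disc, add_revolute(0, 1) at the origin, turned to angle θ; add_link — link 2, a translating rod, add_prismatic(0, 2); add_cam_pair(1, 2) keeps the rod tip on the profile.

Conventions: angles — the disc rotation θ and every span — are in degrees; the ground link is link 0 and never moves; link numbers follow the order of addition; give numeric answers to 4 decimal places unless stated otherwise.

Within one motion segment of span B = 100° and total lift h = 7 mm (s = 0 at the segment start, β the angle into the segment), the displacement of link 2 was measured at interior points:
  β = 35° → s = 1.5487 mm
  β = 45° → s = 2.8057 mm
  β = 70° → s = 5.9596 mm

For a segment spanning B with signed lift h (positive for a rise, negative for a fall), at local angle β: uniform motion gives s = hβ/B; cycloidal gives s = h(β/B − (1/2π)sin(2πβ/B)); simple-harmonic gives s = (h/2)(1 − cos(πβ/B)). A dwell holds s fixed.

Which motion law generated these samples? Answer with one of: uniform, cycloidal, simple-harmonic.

candidates at β/B = r: uniform s = h·r (linear in β); cycloidal s = h·(r − sin(2πr)/(2π)); simple-harmonic s = (h/2)(1 − cos(πr))
β=35°: printed 1.5487 | uniform 2.4500, cycloidal 1.5487, simple-harmonic 1.9110
β=45°: printed 2.8057 | uniform 3.1500, cycloidal 2.8057, simple-harmonic 2.9525
β=70°: printed 5.9596 | uniform 4.9000, cycloidal 5.9596, simple-harmonic 5.5572
only one law matches every sample → cycloidal

cycloidal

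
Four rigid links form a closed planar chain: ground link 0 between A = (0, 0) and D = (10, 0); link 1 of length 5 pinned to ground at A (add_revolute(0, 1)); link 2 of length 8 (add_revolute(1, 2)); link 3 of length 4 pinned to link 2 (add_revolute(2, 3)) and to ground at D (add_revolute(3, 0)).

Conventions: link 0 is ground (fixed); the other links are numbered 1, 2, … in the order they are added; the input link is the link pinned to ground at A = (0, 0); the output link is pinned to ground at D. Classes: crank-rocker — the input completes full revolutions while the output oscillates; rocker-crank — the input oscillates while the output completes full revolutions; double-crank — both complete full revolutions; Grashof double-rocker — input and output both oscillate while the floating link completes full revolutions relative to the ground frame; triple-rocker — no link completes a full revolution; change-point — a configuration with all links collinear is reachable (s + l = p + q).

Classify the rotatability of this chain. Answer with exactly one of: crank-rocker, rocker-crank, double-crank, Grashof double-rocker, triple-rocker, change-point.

lengths: ground=10, input=5, coupler=8, output=4
sorted: s=4 (shortest), l=10 (longest), p+q=13
s + l = 14 vs p + q = 13
s + l > p + q → non-Grashof → no link fully rotates → triple-rocker

triple-rocker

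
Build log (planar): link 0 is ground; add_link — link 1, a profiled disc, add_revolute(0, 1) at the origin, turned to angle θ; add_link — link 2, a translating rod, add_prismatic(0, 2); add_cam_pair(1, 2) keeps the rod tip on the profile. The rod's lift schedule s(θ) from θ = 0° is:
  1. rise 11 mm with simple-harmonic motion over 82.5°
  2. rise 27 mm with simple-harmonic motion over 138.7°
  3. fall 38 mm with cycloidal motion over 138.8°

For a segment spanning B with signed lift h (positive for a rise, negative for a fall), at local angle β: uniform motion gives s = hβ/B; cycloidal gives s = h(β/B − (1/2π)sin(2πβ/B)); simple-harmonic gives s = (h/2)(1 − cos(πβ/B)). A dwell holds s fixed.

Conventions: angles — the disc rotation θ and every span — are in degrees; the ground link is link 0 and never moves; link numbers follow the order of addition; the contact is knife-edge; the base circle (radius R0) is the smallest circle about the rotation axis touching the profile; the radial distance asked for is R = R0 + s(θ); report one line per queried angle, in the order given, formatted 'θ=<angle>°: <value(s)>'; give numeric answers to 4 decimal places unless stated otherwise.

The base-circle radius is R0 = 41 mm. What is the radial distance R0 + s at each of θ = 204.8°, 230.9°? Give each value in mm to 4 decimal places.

seg 1 [0°–82.5°] simple-harmonic, h=11: full span → s += 11 → s = 11.0000
seg 2 [82.5°–221.2°] simple-harmonic, h=27: θ=204.8° here. β=122.3, B=138.7. 27/2·(1 − cos(π·0.8818)) = 26.0793 → s = 37.0793
seg 2 [82.5°–221.2°] simple-harmonic, h=27: full span → s += 27 → s = 38.0000
seg 3 [221.2°–360°] cycloidal, h=-38: θ=230.9° here. β=9.7, B=138.8. -38·(0.0699 − sin(2π·0.0699)/(2π)) = -0.0845 → s = 37.9155
θ=204.8°: R = R0 + s = 41 + 37.0793 = 78.0793
θ=230.9°: R = R0 + s = 41 + 37.9155 = 78.9155

θ=204.8°: 78.0793
θ=230.9°: 78.9155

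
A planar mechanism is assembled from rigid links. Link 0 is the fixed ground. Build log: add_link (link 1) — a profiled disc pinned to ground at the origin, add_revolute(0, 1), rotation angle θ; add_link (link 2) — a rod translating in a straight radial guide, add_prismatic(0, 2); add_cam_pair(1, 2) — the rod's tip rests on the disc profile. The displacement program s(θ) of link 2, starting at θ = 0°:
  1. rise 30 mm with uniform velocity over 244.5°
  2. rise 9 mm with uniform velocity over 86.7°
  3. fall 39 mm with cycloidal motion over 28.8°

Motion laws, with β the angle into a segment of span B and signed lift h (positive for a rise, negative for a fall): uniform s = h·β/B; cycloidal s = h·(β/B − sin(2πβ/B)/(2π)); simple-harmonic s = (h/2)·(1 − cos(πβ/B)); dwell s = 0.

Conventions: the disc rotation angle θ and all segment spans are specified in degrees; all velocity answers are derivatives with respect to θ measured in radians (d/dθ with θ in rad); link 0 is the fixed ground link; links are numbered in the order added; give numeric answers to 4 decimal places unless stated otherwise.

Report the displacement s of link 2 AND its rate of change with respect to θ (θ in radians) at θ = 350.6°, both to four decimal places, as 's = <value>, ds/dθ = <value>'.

seg 1 [0°–244.5°] uniform, h=30: full span → s += 30 → s = 30.0000
seg 2 [244.5°–331.2°] uniform, h=9: full span → s += 9 → s = 39.0000
seg 3 [331.2°–360°] cycloidal, h=-39: θ=350.6° here. β=19.4, B=28.8. -39·(0.6736 − sin(2π·0.6736)/(2π)) = -31.7765 → s = 7.2235
velocity in seg [331.2°–360°] (cycloidal), θ in radians: β = 19.4° = 0.3386 rad, B = 28.8° = 0.5027 rad; ds/dθ = (h/B)(1 − cos(2πβ/B)) = ((-39)/0.5027)(1 − cos(2π·0.6736)) = -113.414202 mm/rad

s = 7.2235, ds/dθ = -113.4142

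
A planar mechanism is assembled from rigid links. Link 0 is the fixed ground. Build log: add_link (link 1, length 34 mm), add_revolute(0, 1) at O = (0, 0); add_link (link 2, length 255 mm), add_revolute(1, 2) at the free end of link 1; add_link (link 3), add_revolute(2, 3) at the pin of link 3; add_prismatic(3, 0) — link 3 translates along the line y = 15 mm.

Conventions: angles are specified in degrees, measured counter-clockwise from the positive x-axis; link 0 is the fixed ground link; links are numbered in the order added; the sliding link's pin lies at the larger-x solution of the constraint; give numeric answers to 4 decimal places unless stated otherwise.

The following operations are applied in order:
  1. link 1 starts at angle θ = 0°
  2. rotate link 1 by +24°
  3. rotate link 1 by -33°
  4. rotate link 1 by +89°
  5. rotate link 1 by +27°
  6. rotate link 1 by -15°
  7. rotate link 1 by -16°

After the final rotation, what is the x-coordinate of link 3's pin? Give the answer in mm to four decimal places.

geometry: r = 34 mm, L = 255 mm, e = 15 mm; θ starts at 0°
rotate link 1 by +24°: θ ← 0° +24° = 24°
rotate link 1 by -33°: θ ← 24° -33° = -9°
rotate link 1 by +89°: θ ← -9° +89° = 80°
rotate link 1 by +27°: θ ← 80° +27° = 107°
rotate link 1 by -15°: θ ← 107° -15° = 92°
rotate link 1 by -16°: θ ← 92° -16° = 76°
crank pin P = (r cos θ, r sin θ) = (8.225344, 32.990055)
h = r sin θ − e = 32.990055 − 15 = 17.990055
x = r cos θ + √(L² − h²) = 8.225344 + 254.364616 = 262.589961

262.5900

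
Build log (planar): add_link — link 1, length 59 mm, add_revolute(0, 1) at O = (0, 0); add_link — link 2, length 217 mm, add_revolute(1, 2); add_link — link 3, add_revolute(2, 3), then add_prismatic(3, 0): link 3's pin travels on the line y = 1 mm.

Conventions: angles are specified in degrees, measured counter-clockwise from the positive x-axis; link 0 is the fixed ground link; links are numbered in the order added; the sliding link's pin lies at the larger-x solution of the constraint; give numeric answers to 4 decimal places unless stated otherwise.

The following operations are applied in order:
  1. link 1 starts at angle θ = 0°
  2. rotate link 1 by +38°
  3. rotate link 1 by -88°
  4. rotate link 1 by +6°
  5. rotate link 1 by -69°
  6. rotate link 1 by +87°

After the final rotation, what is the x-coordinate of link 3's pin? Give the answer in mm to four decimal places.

geometry: r = 59 mm, L = 217 mm, e = 1 mm; θ starts at 0°
rotate link 1 by +38°: θ ← 0° +38° = 38°
rotate link 1 by -88°: θ ← 38° -88° = -50°
rotate link 1 by +6°: θ ← -50° +6° = -44°
rotate link 1 by -69°: θ ← -44° -69° = -113°
rotate link 1 by +87°: θ ← -113° +87° = -26°
crank pin P = (r cos θ, r sin θ) = (53.028849, -25.863898)
h = r sin θ − e = -25.863898 − 1 = -26.863898
x = r cos θ + √(L² − h²) = 53.028849 + 215.330748 = 268.359597

268.3596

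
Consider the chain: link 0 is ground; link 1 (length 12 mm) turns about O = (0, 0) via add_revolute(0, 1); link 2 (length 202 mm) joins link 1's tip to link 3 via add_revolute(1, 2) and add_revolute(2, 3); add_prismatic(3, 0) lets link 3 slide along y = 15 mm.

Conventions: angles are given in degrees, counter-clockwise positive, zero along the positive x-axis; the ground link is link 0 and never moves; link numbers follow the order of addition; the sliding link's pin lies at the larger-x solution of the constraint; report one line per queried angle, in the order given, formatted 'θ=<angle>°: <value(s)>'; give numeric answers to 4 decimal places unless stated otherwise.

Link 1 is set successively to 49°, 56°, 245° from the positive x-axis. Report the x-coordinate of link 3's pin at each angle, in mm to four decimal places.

geometry: r = 12 mm, L = 202 mm, e = 15 mm
θ=49°: crank pin P = (r cos θ, r sin θ) = (7.872708, 9.056515)
θ=49°: h = r sin θ − e = 9.056515 − 15 = -5.943485
θ=49°: x = r cos θ + √(L² − h²) = 7.872708 + 201.912543 = 209.785251
θ=56°: crank pin P = (r cos θ, r sin θ) = (6.710315, 9.948451)
θ=56°: h = r sin θ − e = 9.948451 − 15 = -5.051549
θ=56°: x = r cos θ + √(L² − h²) = 6.710315 + 201.936826 = 208.647141
θ=245°: crank pin P = (r cos θ, r sin θ) = (-5.071419, -10.875693)
θ=245°: h = r sin θ − e = -10.875693 − 15 = -25.875693
θ=245°: x = r cos θ + √(L² − h²) = -5.071419 + 200.335839 = 195.264420

θ=49°: 209.7853
θ=56°: 208.6471
θ=245°: 195.2644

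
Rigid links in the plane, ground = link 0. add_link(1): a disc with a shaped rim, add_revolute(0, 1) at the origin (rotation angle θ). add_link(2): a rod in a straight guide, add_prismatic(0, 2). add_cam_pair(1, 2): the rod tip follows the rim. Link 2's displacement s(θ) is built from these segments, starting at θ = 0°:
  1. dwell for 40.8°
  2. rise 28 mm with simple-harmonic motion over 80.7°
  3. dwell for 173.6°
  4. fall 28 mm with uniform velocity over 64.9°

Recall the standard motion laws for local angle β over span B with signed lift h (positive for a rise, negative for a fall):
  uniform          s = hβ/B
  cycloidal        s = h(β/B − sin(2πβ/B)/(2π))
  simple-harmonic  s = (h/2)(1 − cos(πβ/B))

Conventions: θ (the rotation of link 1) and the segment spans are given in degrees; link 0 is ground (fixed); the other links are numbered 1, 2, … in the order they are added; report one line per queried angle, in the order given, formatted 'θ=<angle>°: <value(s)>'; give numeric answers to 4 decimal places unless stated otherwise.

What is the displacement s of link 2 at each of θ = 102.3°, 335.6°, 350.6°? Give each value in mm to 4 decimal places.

segment 1 (0° to 40.8°, dwell): s unchanged at 0.0000
θ = 102.3° falls in segment 2 (40.8° to 121.5°, simple-harmonic, h = 28): β = 102.3 − 40.8 = 61.5°, B = 80.7°; Δs = 28/2·(1 − cos(π·0.7621)) = 24.2680; s = 0.0000 + 24.2680 = 24.2680
segment 2 (40.8° to 121.5°, simple-harmonic, h = 28) is passed completely: s = 0.0000 + (28) = 28.0000
segment 3 (121.5° to 295.1°, dwell): s unchanged at 28.0000
θ = 335.6° falls in segment 4 (295.1° to 360°, uniform, h = -28): β = 335.6 − 295.1 = 40.5°, B = 64.9°; Δs = -28·40.5/64.9 = -17.4730; s = 28.0000 − 17.4730 = 10.5270
θ = 350.6° falls in segment 4 (295.1° to 360°, uniform, h = -28): β = 350.6 − 295.1 = 55.5°, B = 64.9°; Δs = -28·55.5/64.9 = -23.9445; s = 28.0000 − 23.9445 = 4.0555

θ=102.3°: 24.2680
θ=335.6°: 10.5270
θ=350.6°: 4.0555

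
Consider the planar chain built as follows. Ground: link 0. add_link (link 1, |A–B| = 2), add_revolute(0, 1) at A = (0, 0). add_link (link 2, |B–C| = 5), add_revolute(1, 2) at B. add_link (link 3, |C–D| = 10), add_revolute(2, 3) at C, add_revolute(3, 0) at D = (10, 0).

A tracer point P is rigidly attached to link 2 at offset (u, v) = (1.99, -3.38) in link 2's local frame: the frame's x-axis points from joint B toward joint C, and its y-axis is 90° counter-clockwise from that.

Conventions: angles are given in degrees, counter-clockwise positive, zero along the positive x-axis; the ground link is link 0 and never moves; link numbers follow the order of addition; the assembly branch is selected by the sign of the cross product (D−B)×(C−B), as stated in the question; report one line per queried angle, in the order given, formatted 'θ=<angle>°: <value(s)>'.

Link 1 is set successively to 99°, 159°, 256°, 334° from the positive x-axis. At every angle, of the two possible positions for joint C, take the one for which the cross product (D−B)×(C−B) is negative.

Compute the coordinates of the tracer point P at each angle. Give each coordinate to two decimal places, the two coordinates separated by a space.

A=(0,0), D=(10.00,0)
θ=99°: B = A + 2.00·(cos99°, sin99°) = (-0.3129, 1.9754)
θ=99°: |BD| = 10.5004
θ=99°: circle(B,5.00) ∩ circle(D,10.00): a=1.6789, h=4.7097
θ=99°:   candidates: C₊=(2.2220,6.2852) cross=49.454; C₋=(0.4500,-2.9661) cross=-49.454
θ=99°:   branch - wants cross < 0 → take C=(0.4500,-2.9661) (cross=-49.454)
θ=99°: ex = (C−B)/|BC| = (0.1526,-0.9883); ey = (0.9883,0.1526)
θ=99°: P = B + 1.99·ex + -3.38·ey = (-3.3497,-0.5070)
θ=159°: B = A + 2.00·(cos159°, sin159°) = (-1.8672, 0.7167)
θ=159°: |BD| = 11.8888
θ=159°: circle(B,5.00) ∩ circle(D,10.00): a=2.7902, h=4.1491
θ=159°:   candidates: C₊=(1.1681,4.6901) cross=49.328; C₋=(0.6678,-3.5930) cross=-49.328
θ=159°:   branch - wants cross < 0 → take C=(0.6678,-3.5930) (cross=-49.328)
θ=159°: ex = (C−B)/|BC| = (0.5070,-0.8620); ey = (0.8620,0.5070)
θ=159°: P = B + 1.99·ex + -3.38·ey = (-3.7716,-2.7122)
θ=256°: B = A + 2.00·(cos256°, sin256°) = (-0.4838, -1.9406)
θ=256°: |BD| = 10.6619
θ=256°: circle(B,5.00) ∩ circle(D,10.00): a=1.8138, h=4.6594
θ=256°:   candidates: C₊=(0.4516,2.9711) cross=49.678; C₋=(2.1477,-6.1921) cross=-49.678
θ=256°:   branch - wants cross < 0 → take C=(2.1477,-6.1921) (cross=-49.678)
θ=256°: ex = (C−B)/|BC| = (0.5263,-0.8503); ey = (0.8503,0.5263)
θ=256°: P = B + 1.99·ex + -3.38·ey = (-2.3105,-5.4116)
θ=334°: B = A + 2.00·(cos334°, sin334°) = (1.7976, -0.8767)
θ=334°: |BD| = 8.2491
θ=334°: circle(B,5.00) ∩ circle(D,10.00): a=-0.4214, h=4.9822
θ=334°:   candidates: C₊=(0.8491,4.0325) cross=41.099; C₋=(1.9081,-5.8755) cross=-41.099
θ=334°:   branch - wants cross < 0 → take C=(1.9081,-5.8755) (cross=-41.099)
θ=334°: ex = (C−B)/|BC| = (0.0221,-0.9998); ey = (0.9998,0.0221)
θ=334°: P = B + 1.99·ex + -3.38·ey = (-1.5376,-2.9410)

θ=99°: -3.35 -0.51
θ=159°: -3.77 -2.71
θ=256°: -2.31 -5.41
θ=334°: -1.54 -2.94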